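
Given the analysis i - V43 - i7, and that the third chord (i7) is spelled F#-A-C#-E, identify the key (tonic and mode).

F# minor

The chord F#m7 is a minor seventh chord rooted on F#; its label is i7.
If F# is scale degree 1 and the mode makes that degree carry a minor seventh chord, the tonic is F# and the mode is minor.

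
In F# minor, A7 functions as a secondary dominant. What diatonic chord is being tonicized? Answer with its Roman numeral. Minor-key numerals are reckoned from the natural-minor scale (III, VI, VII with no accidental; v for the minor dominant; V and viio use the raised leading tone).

VI

The chord is a dominant seventh chord on A.
A dominant resolves down a perfect fifth: A → D. In F# minor, D is scale degree 6, i.e. VI.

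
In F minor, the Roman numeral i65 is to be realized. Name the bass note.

i in F minor has root F; the chord is F-Ab-C-Eb.
The figure 65 means first inversion — the third is in the bass.

Ab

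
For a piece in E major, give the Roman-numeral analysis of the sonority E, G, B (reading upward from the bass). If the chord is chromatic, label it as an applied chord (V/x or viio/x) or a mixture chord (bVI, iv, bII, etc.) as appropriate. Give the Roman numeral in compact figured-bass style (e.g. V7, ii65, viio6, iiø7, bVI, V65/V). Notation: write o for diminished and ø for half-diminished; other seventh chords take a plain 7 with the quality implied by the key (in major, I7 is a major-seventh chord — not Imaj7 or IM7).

i

Stacked in thirds the chord is E-G-B: a minor triad on E.
E is the first degree of E major. This is the minor tonic, borrowed from the parallel minor.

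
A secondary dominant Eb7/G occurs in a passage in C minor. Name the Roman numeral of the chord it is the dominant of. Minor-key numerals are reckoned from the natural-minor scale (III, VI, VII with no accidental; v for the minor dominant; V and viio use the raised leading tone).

VI

The chord is a dominant seventh chord on Eb.
A dominant resolves down a perfect fifth: Eb → Ab. In C minor, Ab is scale degree 6, i.e. VI.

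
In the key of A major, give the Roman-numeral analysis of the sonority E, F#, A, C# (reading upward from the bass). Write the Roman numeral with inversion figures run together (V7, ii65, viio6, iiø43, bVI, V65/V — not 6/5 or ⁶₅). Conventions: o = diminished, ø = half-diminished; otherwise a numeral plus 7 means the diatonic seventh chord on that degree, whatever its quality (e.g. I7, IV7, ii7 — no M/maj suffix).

vi42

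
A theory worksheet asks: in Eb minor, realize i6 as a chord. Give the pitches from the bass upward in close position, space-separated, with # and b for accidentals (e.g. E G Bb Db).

Gb Bb Eb

In Eb minor, the tonic is Eb, and the diatonic chord built there is a minor triad.
Stacking thirds from Eb gives Eb-Gb-Bb.
With the 6 figure the chord is in first inversion; from the bass Gb upward in close position it reads Gb-Bb-Eb.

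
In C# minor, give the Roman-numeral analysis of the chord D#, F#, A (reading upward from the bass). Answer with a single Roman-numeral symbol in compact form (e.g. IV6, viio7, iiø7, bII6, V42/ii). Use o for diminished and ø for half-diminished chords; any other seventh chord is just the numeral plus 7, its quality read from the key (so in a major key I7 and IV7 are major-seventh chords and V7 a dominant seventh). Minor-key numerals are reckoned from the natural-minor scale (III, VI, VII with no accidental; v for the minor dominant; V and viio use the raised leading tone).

iio

Stacked in thirds the chord is D#-F#-A: a diminished triad on D#.
In C# minor, D# is the supertonic; the diatonic diminished triad there is iio.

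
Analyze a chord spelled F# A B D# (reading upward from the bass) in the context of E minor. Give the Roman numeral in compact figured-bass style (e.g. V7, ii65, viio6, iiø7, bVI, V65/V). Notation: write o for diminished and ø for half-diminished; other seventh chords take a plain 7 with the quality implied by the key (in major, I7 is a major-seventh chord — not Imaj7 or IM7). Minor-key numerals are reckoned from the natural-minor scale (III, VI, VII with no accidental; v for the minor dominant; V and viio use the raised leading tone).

V43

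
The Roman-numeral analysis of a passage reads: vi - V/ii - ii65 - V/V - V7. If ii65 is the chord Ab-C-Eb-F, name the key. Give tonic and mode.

ii65 is given as Ab-C-Eb-F — a minor seventh chord with root F.
ii65 on F implies F is the supertonic; that puts the tonic at Eb, and the lowercase numeral fits major mode.

Eb major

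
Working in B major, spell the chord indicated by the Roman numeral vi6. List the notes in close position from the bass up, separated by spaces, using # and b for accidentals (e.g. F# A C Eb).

B D# G#

In B major, the submediant is G#, and the diatonic chord built there is a minor triad.
That chord is spelled G#-B-D#.
The figured bass 6 indicates first inversion, placing the third (B) in the bass: B-D#-G#.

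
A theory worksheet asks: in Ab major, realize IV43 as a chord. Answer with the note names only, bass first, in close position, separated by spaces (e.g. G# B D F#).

The numeral's case and figure indicate a major seventh chord. In Ab major its root, the subdominant, is Db.
That chord is spelled Db-F-Ab-C.
The figured bass 43 indicates second inversion, placing the fifth (Ab) in the bass: Ab-C-Db-F.

Ab C Db F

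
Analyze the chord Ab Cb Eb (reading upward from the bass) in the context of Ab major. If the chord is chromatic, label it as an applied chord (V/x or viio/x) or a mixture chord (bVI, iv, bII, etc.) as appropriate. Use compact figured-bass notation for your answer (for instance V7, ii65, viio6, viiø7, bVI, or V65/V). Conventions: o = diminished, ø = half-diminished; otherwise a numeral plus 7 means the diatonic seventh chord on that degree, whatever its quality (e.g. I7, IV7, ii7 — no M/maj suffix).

i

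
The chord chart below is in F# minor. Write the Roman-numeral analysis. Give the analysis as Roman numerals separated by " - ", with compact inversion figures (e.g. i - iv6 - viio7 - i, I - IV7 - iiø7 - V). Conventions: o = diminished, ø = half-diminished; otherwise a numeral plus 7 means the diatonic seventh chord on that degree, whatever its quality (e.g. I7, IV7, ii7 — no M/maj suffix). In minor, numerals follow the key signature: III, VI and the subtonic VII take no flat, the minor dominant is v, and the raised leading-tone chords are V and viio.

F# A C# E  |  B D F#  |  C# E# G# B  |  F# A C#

i7 - iv - V7 - i

F#-A-C#-E: minor seventh chord on F# = scale degree 1 → i7.
B-D-F#: minor triad on B = scale degree 4 → iv.
C#-E#-G#-B has root C#, degree 5 in F# minor, so V7.
F#-A-C#: minor triad on F# = scale degree 1 → i.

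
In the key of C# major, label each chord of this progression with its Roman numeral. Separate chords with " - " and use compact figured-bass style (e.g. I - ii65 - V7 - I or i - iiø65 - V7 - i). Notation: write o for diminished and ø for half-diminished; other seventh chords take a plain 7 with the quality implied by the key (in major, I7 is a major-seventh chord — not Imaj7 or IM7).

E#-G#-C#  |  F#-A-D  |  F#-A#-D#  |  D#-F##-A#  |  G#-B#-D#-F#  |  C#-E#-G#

I6 - bII6 - ii6 - V/V - V7 - I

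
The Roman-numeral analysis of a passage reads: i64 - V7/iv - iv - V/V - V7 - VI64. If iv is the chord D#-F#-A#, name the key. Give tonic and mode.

A# minor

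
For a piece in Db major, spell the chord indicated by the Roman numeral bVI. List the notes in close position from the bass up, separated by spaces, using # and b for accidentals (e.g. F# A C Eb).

Bbb Db Fb

bVI is a major triad on the lowered sixth degree, borrowed from the parallel minor. In Db major that root is Bbb.
So the chord is Bbb-Db-Fb.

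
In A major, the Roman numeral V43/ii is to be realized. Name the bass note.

The applied chord V43/ii is rooted on F#: F#-A#-C#-E.
The figure 43 means second inversion — the fifth is in the bass.

C#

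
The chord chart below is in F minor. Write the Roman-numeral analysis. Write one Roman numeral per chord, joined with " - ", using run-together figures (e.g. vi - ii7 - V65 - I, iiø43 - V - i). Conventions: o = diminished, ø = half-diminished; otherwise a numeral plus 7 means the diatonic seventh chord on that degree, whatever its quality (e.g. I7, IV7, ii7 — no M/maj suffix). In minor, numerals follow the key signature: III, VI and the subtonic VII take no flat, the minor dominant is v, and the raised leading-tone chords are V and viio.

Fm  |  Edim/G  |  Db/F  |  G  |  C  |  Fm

i - viio6 - VI6 - V/V - V - i

Fm has root F, degree 1 in F minor, so i.
Edim/G: root E is the leading tone; diminished triad there is viio6.
Db/F: major triad on Db = scale degree 6 → VI6.
G: chromatic; G is V of V, so V/V.
C: major triad on C = scale degree 5 → V.
Fm: minor triad on F = scale degree 1 → i.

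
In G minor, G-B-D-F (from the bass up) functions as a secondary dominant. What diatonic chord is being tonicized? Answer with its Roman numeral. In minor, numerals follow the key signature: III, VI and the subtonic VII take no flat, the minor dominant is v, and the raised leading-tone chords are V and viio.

iv

The chord is a dominant seventh chord on G.
A dominant resolves down a perfect fifth: G → C. In G minor, C is scale degree 4, i.e. iv.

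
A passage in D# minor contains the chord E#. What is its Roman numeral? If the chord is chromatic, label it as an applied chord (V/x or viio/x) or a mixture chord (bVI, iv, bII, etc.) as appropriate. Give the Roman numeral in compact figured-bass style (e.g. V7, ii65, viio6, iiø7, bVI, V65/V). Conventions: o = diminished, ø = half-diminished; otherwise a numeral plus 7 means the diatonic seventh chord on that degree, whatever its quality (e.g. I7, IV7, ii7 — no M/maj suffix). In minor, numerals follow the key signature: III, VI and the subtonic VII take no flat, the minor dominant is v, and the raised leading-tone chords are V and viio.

V/V

The pitches E#-G##-B# form a major triad rooted on E#.
E# is not a diatonic chord root with this quality in D# minor, but it lies a perfect fifth above A# (V), so the chord functions as an applied dominant of V.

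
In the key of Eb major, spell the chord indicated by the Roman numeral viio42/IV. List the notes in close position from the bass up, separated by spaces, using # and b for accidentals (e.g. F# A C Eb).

Fb G Bb Db

viio42/IV is a secondary leading-tone chord. The target IV is Ab in Eb major; the applied chord is rooted a semitone below, on G.
Building a fully diminished seventh chord on G gives G-Bb-Db-Fb.
The figured bass 42 indicates third inversion, placing the seventh (Fb) in the bass: Fb-G-Bb-Db.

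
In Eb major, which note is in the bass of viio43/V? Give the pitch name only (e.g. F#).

The applied chord viio43/V is rooted on A: A-C-Eb-Gb.
The figure 43 means second inversion — the fifth is in the bass.

Eb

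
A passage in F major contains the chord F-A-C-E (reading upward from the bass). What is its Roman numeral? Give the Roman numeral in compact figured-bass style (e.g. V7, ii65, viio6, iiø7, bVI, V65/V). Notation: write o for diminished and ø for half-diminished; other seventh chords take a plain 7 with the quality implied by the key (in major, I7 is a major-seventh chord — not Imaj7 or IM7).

I7

Stacked in thirds the chord is F-A-C-E: a major seventh chord on F.
F is scale degree 1 in F major, and a major seventh chord on that degree is written I7.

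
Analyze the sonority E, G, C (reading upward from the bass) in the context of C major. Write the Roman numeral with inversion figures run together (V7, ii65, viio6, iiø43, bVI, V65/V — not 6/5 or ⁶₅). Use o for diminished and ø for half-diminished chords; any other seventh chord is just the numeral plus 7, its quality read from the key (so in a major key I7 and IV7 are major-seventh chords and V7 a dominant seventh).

I6

Stacked in thirds the chord is C-E-G: a major triad on C.
In C major, C is the tonic; the diatonic major triad there is I.
With E in the bass the chord is in first inversion, so the figured bass is 6.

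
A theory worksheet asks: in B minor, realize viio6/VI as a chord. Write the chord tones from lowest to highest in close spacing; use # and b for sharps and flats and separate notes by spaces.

The slash marks an applied leading-tone chord: viio of VI. In B minor, VI is G, so the leading tone to it is F#, a half step below.
Building a diminished triad on F# gives F#-A-C.
With the 6 figure the chord is in first inversion; from the bass A upward in close position it reads A-C-F#.

A C F#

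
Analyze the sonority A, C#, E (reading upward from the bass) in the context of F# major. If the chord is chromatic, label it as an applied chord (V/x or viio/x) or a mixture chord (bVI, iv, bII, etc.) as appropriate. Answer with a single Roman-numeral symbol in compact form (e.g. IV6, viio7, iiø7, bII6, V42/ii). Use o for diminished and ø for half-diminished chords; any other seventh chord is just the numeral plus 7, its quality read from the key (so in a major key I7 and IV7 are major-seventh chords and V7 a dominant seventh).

The pitches A-C#-E form a major triad rooted on A.
A is the lowered third degree of F# major (diatonic 3 would be A#). This is a major triad on the lowered third degree, borrowed from the parallel minor.

bIII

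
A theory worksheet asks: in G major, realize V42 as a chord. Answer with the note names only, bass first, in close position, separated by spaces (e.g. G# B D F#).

C D F# A

The numeral's case and figure indicate a dominant seventh chord. In G major its root, scale degree 5, is D.
That chord is spelled D-F#-A-C.
With the 42 figure the chord is in third inversion; from the bass C upward in close position it reads C-D-F#-A.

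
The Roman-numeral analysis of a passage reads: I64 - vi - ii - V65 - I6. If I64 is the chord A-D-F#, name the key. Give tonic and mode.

D major

The anchor chord is a major triad on D, labeled I64.
If D is scale degree 1 and the mode makes that degree carry a major triad, the tonic is D and the mode is major.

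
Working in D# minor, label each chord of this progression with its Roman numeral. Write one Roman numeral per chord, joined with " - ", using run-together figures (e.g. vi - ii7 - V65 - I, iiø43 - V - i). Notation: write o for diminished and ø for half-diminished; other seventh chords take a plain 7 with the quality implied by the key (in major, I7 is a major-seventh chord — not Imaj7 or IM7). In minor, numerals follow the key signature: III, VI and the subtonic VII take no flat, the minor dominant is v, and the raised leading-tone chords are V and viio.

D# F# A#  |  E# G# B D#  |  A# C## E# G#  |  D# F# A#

i - iiø7 - V7 - i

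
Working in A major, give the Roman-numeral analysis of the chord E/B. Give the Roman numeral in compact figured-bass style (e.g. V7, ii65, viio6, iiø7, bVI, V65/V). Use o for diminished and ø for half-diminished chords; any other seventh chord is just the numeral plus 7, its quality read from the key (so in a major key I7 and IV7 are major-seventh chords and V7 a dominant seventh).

V64

Stacked in thirds the chord is E-G#-B: a major triad on E.
E is scale degree 5 in A major, and a major triad on that degree is written V.
With B in the bass the chord is in second inversion, so the figured bass is 64.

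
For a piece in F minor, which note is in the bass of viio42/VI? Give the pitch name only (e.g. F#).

Bbb

The applied chord viio42/VI is rooted on C: C-Eb-Gb-Bbb.
The figure 42 means third inversion — the seventh is in the bass.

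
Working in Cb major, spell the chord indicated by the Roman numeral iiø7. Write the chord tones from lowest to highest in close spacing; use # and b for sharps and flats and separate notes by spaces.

Scale degree 2 in Cb major is Db; here the chord built on it is altered to a half-diminished seventh chord. iiø7 is the half-diminished supertonic seventh, borrowed from the parallel minor.
So the chord is Db-Fb-Abb-Cb, a half-diminished seventh chord.

Db Fb Abb Cb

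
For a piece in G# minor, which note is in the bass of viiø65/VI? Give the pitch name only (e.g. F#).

The applied chord viiø65/VI is rooted on D#: D#-F#-A-C#.
The figure 65 means first inversion — the third is in the bass.

F#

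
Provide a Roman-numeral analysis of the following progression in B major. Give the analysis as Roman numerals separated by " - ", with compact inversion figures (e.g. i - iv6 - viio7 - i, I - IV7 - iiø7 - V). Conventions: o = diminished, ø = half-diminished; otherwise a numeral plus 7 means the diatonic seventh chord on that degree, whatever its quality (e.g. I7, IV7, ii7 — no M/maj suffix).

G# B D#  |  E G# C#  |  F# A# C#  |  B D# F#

vi - ii6 - V - I

G#-B-D#: minor triad on G# = scale degree 6 → vi.
E-G#-C#: root C# is the supertonic; minor triad there is ii6.
F#-A#-C#: root F# is the dominant; major triad there is V.
B-D#-F#: major triad on B = scale degree 1 → I.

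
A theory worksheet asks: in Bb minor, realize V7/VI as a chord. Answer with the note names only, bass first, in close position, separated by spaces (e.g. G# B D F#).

Db F Ab Cb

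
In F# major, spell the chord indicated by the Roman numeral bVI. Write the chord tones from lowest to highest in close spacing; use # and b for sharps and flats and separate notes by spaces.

Scale degree 6 in F# major is D#; lowering it a half step gives D. bVI is a major triad on the lowered sixth degree, borrowed from the parallel minor.
So the chord is D-F#-A, a major triad.

D F# A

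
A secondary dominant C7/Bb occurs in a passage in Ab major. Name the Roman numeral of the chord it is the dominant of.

vi

The chord is a dominant seventh chord on C.
A dominant resolves down a perfect fifth: C → F. In Ab major, F is scale degree 6, i.e. vi.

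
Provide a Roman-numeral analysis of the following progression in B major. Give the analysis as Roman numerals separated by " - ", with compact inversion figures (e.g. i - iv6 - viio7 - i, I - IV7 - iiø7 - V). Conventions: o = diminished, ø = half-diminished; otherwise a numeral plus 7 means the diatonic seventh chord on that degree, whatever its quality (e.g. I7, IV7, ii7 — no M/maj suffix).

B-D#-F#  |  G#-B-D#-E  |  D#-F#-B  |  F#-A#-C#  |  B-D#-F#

I - IV65 - I6 - V - I

B-D#-F#: major triad on B = scale degree 1 → I.
G#-B-D#-E: major seventh chord on E = scale degree 4 → IV65.
D#-F#-B: root B is the tonic; major triad there is I6.
F#-A#-C# has root F#, degree 5 in B major, so V.
B-D#-F#: major triad on B = scale degree 1 → I.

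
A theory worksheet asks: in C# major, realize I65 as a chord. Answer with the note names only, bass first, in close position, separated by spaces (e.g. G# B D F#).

The numeral's case and figure indicate a major seventh chord. In C# major its root, scale degree 1, is C#.
That chord is spelled C#-E#-G#-B#.
With the 65 figure the chord is in first inversion; from the bass E# upward in close position it reads E#-G#-B#-C#.

E# G# B# C#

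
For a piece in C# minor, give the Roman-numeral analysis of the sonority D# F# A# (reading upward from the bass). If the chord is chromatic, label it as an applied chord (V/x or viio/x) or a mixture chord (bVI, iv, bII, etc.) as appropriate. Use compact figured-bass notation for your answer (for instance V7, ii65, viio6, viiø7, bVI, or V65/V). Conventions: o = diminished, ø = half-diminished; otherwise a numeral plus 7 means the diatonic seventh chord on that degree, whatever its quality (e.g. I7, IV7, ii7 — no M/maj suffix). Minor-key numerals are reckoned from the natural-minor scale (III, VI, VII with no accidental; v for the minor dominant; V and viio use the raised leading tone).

ii

The pitches D#-F#-A# form a minor triad rooted on D#.
D# is the second degree of C# minor. This is the minor supertonic, borrowed from the parallel major (the Dorian ii).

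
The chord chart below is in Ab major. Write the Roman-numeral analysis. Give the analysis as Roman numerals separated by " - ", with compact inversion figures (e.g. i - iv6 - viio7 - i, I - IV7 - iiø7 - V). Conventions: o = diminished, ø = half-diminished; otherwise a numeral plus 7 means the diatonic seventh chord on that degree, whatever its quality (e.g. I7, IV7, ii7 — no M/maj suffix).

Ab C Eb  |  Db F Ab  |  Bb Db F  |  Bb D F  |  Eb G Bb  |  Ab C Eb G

Ab-C-Eb: root Ab is the tonic; major triad there is I.
Db-F-Ab has root Db, degree 4 in Ab major, so IV.
Bb-Db-F: root Bb is the supertonic; minor triad there is ii.
Bb-D-F: a major triad on Bb, the applied dominant of V → V/V.
Eb-G-Bb has root Eb, degree 5 in Ab major, so V.
Ab-C-Eb-G has root Ab, degree 1 in Ab major, so I7.

I - IV - ii - V/V - V - I7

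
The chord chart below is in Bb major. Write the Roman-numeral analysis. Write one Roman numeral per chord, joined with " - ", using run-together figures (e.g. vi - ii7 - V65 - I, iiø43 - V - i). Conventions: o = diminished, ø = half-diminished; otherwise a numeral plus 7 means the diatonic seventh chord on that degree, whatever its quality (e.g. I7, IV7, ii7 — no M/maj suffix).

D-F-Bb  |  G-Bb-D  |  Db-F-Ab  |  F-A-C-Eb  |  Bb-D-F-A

I6 - vi - bIII - V7 - I7

D-F-Bb: root Bb is the tonic; major triad there is I6.
G-Bb-D has root G, degree 6 in Bb major, so vi.
Db-F-Ab is non-diatonic — bIII, a mixture chord from Bb minor.
F-A-C-Eb: dominant seventh chord on F = scale degree 5 → V7.
Bb-D-F-A has root Bb, degree 1 in Bb major, so I7.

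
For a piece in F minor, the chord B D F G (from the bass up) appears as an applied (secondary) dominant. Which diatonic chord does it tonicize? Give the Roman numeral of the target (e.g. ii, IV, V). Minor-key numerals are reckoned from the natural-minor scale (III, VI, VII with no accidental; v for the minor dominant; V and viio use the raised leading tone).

V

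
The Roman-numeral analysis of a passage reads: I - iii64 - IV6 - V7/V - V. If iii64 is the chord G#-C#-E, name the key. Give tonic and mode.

iii64 is given as G#-C#-E — a minor triad with root C#.
Counting down 2 scale steps from C# places the tonic on A; a minor triad on degree 3 is diatonic only in major.

A major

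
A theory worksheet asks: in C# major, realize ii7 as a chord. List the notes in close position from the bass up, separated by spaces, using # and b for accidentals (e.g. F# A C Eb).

D# F# A# C#

The numeral's case and figure indicate a minor seventh chord. In C# major its root, scale degree 2, is D#.
That chord is spelled D#-F#-A#-C#.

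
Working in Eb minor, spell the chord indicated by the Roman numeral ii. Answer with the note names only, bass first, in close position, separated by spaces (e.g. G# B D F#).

ii is the minor supertonic, borrowed from the parallel major (the Dorian ii). In Eb minor that root is F.
So the chord is F-Ab-C, a minor triad.

F Ab C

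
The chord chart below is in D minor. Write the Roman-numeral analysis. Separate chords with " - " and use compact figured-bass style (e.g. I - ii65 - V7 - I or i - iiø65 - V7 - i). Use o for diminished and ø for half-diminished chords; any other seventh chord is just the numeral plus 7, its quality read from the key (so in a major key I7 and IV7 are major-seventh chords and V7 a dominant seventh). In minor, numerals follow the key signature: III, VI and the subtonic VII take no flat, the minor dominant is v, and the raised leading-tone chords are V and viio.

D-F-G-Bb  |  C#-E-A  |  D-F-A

iv43 - V6 - i

D-F-G-Bb: minor seventh chord on G = scale degree 4 → iv43.
C#-E-A: root A is the dominant; major triad there is V6.
D-F-A has root D, degree 1 in D minor, so i.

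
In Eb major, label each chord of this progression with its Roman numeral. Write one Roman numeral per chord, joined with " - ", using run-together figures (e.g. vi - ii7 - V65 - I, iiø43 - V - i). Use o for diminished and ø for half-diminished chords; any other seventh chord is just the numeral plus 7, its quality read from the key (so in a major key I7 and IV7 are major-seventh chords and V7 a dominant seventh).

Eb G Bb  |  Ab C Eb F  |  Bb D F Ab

I - ii65 - V7

Eb-G-Bb has root Eb, degree 1 in Eb major, so I.
Ab-C-Eb-F has root F, degree 2 in Eb major, so ii65.
Bb-D-F-Ab: root Bb is the dominant; dominant seventh chord there is V7.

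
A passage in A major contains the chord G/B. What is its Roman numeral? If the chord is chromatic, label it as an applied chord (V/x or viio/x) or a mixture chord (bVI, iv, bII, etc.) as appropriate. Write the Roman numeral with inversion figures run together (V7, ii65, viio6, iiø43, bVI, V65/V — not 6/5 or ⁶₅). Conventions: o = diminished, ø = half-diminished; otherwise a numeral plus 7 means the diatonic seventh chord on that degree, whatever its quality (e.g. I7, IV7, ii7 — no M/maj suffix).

bVII6

The pitches G-B-D form a major triad rooted on G.
G is the lowered seventh degree of A major (diatonic 7 would be G#). This is a major triad on the lowered seventh degree (the subtonic), borrowed from the parallel minor.
With B in the bass the chord is in first inversion, so the figured bass is 6.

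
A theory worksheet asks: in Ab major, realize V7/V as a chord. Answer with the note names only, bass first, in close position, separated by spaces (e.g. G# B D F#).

V7/V is a secondary dominant — the dominant seventh of V. V in Ab major is Eb, so the applied chord's root is Bb, a perfect fifth above.
Building a dominant seventh chord on Bb gives Bb-D-F-Ab.

Bb D F Ab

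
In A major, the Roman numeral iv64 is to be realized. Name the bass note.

A

iv in A major has root D; the chord is D-F-A.
The figure 64 means second inversion — the fifth is in the bass.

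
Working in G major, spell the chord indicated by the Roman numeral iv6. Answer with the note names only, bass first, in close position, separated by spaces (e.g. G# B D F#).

Scale degree 4 in G major is C; here the chord built on it is altered to a minor triad. iv6 is the minor subdominant, borrowed from the parallel minor.
So the chord is C-Eb-G, a minor triad.
With the 6 figure the chord is in first inversion; from the bass Eb upward in close position it reads Eb-G-C.

Eb G C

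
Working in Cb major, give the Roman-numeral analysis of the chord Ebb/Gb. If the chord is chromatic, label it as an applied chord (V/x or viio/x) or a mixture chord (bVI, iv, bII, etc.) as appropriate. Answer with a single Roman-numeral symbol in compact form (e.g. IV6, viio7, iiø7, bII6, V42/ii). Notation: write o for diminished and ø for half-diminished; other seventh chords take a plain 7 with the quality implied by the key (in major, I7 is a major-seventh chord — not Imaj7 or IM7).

bIII6

Stacked in thirds the chord is Ebb-Gb-Bbb: a major triad on Ebb.
Ebb is the lowered third degree of Cb major (diatonic 3 would be Eb). This is a major triad on the lowered third degree, borrowed from the parallel minor.
With Gb in the bass the chord is in first inversion, so the figured bass is 6.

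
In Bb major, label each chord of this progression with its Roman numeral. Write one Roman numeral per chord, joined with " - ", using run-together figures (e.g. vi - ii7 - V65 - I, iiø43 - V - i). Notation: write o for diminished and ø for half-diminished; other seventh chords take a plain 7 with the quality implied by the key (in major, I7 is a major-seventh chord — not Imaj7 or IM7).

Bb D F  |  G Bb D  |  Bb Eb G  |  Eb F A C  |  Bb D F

I - vi - IV64 - V42 - I

Bb-D-F: major triad on Bb = scale degree 1 → I.
G-Bb-D: minor triad on G = scale degree 6 → vi.
Bb-Eb-G: major triad on Eb = scale degree 4 → IV64.
Eb-F-A-C: dominant seventh chord on F = scale degree 5 → V42.
Bb-D-F: major triad on Bb = scale degree 1 → I.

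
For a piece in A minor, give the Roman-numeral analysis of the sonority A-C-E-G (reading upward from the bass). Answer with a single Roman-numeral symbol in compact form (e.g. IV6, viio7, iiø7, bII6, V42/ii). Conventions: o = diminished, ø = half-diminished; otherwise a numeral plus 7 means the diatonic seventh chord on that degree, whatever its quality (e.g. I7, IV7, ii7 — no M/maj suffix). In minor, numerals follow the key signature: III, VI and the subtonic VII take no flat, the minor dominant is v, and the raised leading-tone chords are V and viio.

Stacked in thirds the chord is A-C-E-G: a minor seventh chord on A.
A is scale degree 1 in A minor, and a minor seventh chord on that degree is written i7.

i7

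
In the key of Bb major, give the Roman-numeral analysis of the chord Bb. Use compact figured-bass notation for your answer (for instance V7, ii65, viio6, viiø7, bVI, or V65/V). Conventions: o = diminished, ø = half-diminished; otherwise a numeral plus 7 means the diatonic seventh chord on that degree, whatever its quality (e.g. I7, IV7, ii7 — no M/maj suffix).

The pitches Bb-D-F form a major triad rooted on Bb.
Bb is scale degree 1 in Bb major, and a major triad on that degree is written I.

I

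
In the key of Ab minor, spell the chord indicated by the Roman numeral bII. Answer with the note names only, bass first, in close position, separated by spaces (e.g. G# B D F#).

Bbb Db Fb

bII is the Neapolitan chord — a major triad on the lowered second degree. In Ab minor that root is Bbb.
So the chord is Bbb-Db-Fb, a major triad.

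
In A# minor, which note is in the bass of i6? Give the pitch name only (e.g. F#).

i in A# minor has root A#; the chord is A#-C#-E#.
The figure 6 means first inversion — the third is in the bass.

C#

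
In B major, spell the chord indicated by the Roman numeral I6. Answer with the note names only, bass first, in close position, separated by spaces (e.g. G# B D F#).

D# F# B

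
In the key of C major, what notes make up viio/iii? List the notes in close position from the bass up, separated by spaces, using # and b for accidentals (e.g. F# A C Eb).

D# F# A

viio/iii is a secondary leading-tone chord. The target iii is E in C major; the applied chord is rooted a semitone below, on D#.
Building a diminished triad on D# gives D#-F#-A.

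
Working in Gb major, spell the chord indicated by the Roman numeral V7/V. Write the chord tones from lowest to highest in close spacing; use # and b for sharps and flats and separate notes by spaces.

Ab C Eb Gb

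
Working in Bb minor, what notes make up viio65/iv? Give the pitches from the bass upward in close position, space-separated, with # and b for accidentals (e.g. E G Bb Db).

F Ab Cb D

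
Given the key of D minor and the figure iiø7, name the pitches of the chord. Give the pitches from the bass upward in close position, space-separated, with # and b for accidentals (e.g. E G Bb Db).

In D minor, the supertonic is E, and the diatonic chord built there is a half-diminished seventh chord.
Stacking thirds from E gives E-G-Bb-D.

E G Bb D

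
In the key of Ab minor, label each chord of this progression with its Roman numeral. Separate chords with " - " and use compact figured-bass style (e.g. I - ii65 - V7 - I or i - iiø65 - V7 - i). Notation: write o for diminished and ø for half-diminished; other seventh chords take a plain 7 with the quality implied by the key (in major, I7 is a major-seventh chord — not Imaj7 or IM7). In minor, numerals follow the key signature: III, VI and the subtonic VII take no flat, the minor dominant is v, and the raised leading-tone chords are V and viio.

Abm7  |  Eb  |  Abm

i7 - V - i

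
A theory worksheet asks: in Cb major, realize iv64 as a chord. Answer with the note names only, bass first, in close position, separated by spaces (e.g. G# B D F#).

Cb Fb Abb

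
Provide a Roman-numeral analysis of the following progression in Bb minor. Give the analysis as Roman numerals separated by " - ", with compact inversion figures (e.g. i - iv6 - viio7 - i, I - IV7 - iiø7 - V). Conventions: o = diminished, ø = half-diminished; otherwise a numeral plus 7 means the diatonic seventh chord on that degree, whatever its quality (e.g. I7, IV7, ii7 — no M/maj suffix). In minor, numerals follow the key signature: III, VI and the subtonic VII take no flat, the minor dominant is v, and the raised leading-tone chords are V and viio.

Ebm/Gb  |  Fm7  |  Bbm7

iv6 - v7 - i7

Ebm/Gb: minor triad on Eb = scale degree 4 → iv6.
Fm7: minor seventh chord on F = scale degree 5 → v7.
Bbm7: root Bb is the tonic; minor seventh chord there is i7.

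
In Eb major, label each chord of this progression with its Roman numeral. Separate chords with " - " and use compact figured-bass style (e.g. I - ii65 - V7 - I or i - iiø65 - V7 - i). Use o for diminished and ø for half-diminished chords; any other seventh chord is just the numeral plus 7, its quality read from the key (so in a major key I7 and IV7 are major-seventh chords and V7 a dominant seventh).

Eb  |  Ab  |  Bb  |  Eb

Eb has root Eb, degree 1 in Eb major, so I.
Ab has root Ab, degree 4 in Eb major, so IV.
Bb: major triad on Bb = scale degree 5 → V.
Eb: root Eb is the tonic; major triad there is I.

I - IV - V - I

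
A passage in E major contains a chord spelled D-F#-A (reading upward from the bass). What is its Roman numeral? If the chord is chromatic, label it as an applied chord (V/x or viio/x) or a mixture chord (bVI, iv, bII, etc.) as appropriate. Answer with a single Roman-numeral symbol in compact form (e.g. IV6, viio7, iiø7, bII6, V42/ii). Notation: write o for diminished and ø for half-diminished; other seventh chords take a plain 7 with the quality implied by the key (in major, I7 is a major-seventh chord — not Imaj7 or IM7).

bVII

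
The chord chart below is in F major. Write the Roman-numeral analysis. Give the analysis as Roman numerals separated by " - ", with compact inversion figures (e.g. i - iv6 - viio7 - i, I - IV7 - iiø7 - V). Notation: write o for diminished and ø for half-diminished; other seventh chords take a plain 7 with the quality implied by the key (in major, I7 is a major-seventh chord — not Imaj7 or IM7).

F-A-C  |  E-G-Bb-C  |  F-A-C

F-A-C: major triad on F = scale degree 1 → I.
E-G-Bb-C has root C, degree 5 in F major, so V65.
F-A-C: root F is the tonic; major triad there is I.

I - V65 - I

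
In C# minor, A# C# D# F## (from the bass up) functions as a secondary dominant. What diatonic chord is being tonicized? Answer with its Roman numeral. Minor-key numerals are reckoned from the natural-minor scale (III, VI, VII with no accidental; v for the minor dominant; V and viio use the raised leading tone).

V

The chord is a dominant seventh chord on D#.
A dominant resolves down a perfect fifth: D# → G#. In C# minor, G# is scale degree 5, i.e. V.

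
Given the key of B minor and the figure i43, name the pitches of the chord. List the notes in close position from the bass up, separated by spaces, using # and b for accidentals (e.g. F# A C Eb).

In B minor, scale degree 1 is B, and the diatonic chord built there is a minor seventh chord.
Stacking thirds from B gives B-D-F#-A.
The figured bass 43 indicates second inversion, placing the fifth (F#) in the bass: F#-A-B-D.

F# A B D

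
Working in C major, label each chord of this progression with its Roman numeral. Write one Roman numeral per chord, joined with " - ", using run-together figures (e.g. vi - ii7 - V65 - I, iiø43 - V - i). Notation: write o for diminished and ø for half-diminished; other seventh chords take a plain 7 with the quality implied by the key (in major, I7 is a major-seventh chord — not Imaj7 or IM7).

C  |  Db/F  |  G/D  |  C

I - bII6 - V64 - I

C: root C is the tonic; major triad there is I.
Db/F is non-diatonic — a major triad on the lowered supertonic (Db): the Neapolitan sixth, bII6 (third, F, in the bass — hence the 6).
G/D: root G is the dominant; major triad there is V64.
C: root C is the tonic; major triad there is I.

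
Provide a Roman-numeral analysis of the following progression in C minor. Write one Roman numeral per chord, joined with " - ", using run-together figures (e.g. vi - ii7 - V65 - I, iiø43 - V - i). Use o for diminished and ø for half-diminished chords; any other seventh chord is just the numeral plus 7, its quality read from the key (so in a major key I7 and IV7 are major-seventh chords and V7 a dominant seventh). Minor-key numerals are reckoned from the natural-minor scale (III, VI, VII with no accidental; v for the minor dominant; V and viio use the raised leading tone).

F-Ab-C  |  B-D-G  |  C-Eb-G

F-Ab-C: minor triad on F = scale degree 4 → iv.
B-D-G has root G, degree 5 in C minor, so V6.
C-Eb-G: minor triad on C = scale degree 1 → i.

iv - V6 - i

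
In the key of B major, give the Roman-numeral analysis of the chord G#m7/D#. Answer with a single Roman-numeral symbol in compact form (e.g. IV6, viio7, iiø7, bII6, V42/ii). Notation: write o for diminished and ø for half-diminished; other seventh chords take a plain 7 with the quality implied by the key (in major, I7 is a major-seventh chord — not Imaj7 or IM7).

vi43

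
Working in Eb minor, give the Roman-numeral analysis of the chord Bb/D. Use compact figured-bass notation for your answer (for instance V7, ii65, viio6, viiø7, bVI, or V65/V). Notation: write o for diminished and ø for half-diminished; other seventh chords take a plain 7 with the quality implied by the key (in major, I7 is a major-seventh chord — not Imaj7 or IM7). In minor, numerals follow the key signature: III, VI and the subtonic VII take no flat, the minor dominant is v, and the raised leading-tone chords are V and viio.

V6

Stacked in thirds the chord is Bb-D-F: a major triad on Bb.
Bb is scale degree 5 in Eb minor, and a major triad on that degree is written V.
With D in the bass the chord is in first inversion, so the figured bass is 6.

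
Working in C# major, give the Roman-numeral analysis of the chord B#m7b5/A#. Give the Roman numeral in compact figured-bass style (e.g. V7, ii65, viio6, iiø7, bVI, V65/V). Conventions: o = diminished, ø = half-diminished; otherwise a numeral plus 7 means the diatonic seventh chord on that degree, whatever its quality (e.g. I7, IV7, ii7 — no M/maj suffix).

viiø42

Stacked in thirds the chord is B#-D#-F#-A#: a half-diminished seventh chord on B#.
B# is scale degree 7 in C# major, and a half-diminished seventh chord on that degree is written viiø7.
With A# in the bass the chord is in third inversion, so the figured bass is 42.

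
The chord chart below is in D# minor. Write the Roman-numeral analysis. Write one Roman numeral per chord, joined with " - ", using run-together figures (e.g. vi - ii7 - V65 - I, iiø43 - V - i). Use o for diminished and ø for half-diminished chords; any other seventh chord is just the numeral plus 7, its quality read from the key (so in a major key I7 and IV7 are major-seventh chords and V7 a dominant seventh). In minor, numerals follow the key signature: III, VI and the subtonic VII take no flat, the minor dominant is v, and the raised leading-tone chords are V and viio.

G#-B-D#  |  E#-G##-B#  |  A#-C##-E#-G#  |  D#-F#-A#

iv - V/V - V7 - i

G#-B-D#: root G# is the subdominant; minor triad there is iv.
E#-G##-B# is the secondary dominant of V (major triad on E#): V/V.
A#-C##-E#-G#: dominant seventh chord on A# = scale degree 5 → V7.
D#-F#-A#: root D# is the tonic; minor triad there is i.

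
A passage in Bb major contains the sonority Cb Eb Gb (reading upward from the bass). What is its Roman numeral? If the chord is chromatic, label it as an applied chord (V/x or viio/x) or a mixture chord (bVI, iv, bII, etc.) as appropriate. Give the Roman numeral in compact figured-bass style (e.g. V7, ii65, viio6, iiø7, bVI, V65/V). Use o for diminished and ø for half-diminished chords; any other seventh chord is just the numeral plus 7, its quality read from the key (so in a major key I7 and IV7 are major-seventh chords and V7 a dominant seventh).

The pitches Cb-Eb-Gb form a major triad rooted on Cb.
Cb is the lowered second degree of Bb major (diatonic 2 would be C). This is the Neapolitan chord — a major triad on the lowered second degree.

bII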